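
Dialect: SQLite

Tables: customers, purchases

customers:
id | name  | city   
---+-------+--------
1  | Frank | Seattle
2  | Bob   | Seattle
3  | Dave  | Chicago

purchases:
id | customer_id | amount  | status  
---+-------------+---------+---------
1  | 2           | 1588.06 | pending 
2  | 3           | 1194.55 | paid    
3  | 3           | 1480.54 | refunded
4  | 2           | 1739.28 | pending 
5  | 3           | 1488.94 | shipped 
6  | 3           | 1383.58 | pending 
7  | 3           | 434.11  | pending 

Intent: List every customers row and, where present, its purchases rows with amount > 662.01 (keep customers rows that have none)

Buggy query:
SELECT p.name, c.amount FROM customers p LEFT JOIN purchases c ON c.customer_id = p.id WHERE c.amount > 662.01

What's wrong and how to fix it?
Bug: Filtering c.amount in WHERE discards the NULL rows produced by LEFT JOIN, turning it into an inner join

Fix: Put 'c.amount > 662.01' in the JOIN's ON clause instead of WHERE

Corrected query:
SELECT p.name, c.amount FROM customers p LEFT JOIN purchases c ON c.customer_id = p.id AND c.amount > 662.01

Result:
name  | amount 
------+--------
Frank | NULL   
Bob   | 1588.06
Bob   | 1739.28
Dave  | 1194.55
Dave  | 1383.58
Dave  | 1480.54
Dave  | 1488.94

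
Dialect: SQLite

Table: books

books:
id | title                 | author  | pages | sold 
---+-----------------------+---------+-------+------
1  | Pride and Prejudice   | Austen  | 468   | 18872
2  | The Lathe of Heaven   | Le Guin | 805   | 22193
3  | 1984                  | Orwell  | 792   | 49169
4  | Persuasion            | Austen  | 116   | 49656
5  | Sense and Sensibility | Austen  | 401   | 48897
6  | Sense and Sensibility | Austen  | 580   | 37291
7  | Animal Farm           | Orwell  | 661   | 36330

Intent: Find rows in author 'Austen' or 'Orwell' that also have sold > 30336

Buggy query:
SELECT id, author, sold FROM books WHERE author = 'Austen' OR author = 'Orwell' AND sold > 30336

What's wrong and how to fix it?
Bug: AND binds tighter than OR, so this parses as author = 'Austen' OR (author = 'Orwell' AND sold > 30336)

Fix: Group the OR with parentheses (or use IN), then AND the threshold

Corrected query:
SELECT id, author, sold FROM books WHERE (author = 'Austen' OR author = 'Orwell') AND sold > 30336

Result:
id | author | sold 
---+--------+------
3  | Orwell | 49169
4  | Austen | 49656
5  | Austen | 48897
6  | Austen | 37291
7  | Orwell | 36330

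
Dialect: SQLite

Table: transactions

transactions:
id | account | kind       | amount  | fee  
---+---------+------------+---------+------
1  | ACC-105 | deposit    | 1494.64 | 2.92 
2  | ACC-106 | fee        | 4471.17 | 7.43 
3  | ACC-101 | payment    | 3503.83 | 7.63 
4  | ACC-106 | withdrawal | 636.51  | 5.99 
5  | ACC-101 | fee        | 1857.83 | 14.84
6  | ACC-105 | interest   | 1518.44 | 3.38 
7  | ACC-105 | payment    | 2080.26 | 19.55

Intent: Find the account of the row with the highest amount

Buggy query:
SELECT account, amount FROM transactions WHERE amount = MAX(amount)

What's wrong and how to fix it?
Bug: WHERE is evaluated per row; an aggregate over the whole table isn't defined there

Fix: Use a subquery: WHERE amount = (SELECT MAX(amount) FROM transactions)

Corrected query:
SELECT account, amount FROM transactions WHERE amount = (SELECT MAX(amount) FROM transactions)

Result:
account | amount 
--------+--------
ACC-106 | 4471.17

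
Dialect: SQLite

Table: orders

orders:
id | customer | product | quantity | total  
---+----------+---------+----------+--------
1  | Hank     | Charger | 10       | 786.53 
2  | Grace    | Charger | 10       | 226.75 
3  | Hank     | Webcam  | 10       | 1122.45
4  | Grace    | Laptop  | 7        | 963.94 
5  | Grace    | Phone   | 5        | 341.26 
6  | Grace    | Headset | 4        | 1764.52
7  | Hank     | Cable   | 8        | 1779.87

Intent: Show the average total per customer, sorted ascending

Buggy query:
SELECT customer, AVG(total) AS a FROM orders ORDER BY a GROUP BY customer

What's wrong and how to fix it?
Bug: GROUP BY must precede ORDER BY

Fix: Move ORDER BY to the end, after GROUP BY

Corrected query:
SELECT customer, AVG(total) AS a FROM orders GROUP BY customer ORDER BY a

Result:
customer | a          
---------+------------
Grace    | 824.1175   
Hank     | 1229.616667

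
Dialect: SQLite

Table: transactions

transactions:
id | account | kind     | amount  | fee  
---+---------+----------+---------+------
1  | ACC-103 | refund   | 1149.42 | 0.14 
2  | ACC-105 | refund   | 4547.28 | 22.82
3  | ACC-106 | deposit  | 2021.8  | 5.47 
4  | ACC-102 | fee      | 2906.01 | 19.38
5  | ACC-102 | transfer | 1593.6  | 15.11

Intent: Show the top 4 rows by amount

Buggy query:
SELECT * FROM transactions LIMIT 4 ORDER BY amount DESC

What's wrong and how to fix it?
Bug: ORDER BY cannot follow LIMIT; LIMIT is the final clause

Fix: Sort with ORDER BY, then apply LIMIT

Corrected query:
SELECT * FROM transactions ORDER BY amount DESC LIMIT 4

Result:
id | account | kind     | amount  | fee  
---+---------+----------+---------+------
2  | ACC-105 | refund   | 4547.28 | 22.82
4  | ACC-102 | fee      | 2906.01 | 19.38
3  | ACC-106 | deposit  | 2021.8  | 5.47 
5  | ACC-102 | transfer | 1593.6  | 15.11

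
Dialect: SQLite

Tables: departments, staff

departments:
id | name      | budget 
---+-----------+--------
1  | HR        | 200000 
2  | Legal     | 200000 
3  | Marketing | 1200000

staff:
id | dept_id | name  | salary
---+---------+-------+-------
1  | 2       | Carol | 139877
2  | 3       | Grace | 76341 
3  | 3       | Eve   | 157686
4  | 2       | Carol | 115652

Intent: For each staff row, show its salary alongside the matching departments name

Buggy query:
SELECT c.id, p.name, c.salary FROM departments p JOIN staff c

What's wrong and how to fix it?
Bug: Missing join condition: each staff row is matched to all departments rows instead of just its own

Fix: Specify the join condition linking the foreign key to the parent id

Corrected query:
SELECT c.id, p.name, c.salary FROM departments p JOIN staff c ON c.dept_id = p.id

Result:
id | name      | salary
---+-----------+-------
1  | Legal     | 139877
2  | Marketing | 76341 
3  | Marketing | 157686
4  | Legal     | 115652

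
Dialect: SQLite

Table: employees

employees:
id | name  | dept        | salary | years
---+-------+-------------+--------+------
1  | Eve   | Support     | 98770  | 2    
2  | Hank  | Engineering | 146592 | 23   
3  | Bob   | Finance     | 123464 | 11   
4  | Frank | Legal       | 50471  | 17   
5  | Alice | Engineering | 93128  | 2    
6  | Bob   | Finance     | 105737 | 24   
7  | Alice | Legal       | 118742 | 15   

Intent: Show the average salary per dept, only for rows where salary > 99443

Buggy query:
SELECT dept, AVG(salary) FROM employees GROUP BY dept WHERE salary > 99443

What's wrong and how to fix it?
Bug: WHERE cannot follow GROUP BY

Fix: Place WHERE between FROM and GROUP BY

Corrected query:
SELECT dept, AVG(salary) FROM employees WHERE salary > 99443 GROUP BY dept

Result:
dept        | AVG(salary)
------------+------------
Engineering | 146592     
Finance     | 114600.5   
Legal       | 118742     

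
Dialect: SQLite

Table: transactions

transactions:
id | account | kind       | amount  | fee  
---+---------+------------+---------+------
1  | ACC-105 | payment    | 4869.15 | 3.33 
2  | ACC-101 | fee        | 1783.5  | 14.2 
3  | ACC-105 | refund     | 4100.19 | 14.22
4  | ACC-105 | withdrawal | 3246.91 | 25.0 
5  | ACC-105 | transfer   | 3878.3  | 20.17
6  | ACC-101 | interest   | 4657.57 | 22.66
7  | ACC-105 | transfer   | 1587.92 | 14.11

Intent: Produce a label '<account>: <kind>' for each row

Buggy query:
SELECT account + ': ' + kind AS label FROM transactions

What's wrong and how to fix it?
Bug: SQLite uses || for string concatenation; + coerces text to numbers (yielding 0)

Fix: Use the || operator for string concatenation

Corrected query:
SELECT account || ': ' || kind AS label FROM transactions

Result:
label              
-------------------
ACC-105: payment   
ACC-101: fee       
ACC-105: refund    
ACC-105: withdrawal
ACC-105: transfer  
ACC-101: interest  
ACC-105: transfer  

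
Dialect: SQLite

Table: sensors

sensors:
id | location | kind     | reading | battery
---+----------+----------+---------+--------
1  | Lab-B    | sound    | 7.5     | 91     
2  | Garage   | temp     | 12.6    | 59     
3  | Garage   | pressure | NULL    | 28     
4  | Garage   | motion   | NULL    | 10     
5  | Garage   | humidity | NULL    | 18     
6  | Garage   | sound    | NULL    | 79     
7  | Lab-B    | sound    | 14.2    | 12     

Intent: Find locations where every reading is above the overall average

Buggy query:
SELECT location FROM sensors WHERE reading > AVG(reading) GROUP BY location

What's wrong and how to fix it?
Bug: AVG() is an aggregate; it can't sit directly in WHERE

Fix: Compute the overall average in a scalar subquery and compare each group's MIN against it in HAVING

Corrected query:
SELECT location FROM sensors GROUP BY location HAVING MIN(reading) > (SELECT AVG(reading) FROM sensors)

Result:
location
--------
Garage  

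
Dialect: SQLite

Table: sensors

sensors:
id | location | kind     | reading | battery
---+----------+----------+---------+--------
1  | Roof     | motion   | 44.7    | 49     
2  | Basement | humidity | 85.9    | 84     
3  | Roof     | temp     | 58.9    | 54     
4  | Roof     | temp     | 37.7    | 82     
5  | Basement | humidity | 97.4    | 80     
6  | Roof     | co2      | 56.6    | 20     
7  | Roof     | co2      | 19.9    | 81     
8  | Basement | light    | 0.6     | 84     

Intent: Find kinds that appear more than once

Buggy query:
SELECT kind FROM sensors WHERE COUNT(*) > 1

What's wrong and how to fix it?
Bug: COUNT(*) is an aggregate and cannot be used in WHERE

Fix: GROUP BY kind, then filter groups with HAVING COUNT(*) > 1

Corrected query:
SELECT kind FROM sensors GROUP BY kind HAVING COUNT(*) > 1

Result:
kind    
--------
co2     
humidity
temp    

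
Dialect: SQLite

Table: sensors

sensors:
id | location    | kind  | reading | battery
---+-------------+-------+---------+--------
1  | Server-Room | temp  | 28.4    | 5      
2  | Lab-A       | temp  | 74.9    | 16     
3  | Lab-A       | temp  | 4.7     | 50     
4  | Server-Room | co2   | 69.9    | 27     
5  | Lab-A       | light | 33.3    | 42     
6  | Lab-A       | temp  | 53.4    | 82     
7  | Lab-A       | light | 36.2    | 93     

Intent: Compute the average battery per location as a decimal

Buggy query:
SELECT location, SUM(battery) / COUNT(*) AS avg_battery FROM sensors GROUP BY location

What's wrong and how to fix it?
Bug: Both operands are integers, so '/' performs integer division and truncates

Fix: Cast one side to REAL so the division keeps the fractional part

Corrected query:
SELECT location, SUM(battery) * 1.0 / COUNT(*) AS avg_battery FROM sensors GROUP BY location

Result:
location    | avg_battery
------------+------------
Lab-A       | 56.6       
Server-Room | 16         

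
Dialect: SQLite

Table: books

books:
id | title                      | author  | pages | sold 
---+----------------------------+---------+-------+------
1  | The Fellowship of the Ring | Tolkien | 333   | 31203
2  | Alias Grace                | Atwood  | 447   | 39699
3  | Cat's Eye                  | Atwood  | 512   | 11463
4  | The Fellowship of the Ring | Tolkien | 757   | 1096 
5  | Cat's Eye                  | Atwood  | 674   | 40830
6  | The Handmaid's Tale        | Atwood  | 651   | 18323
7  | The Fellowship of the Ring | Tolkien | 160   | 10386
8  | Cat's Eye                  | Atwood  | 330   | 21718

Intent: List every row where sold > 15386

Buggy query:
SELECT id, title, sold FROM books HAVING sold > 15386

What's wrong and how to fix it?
Bug: HAVING filters the output of aggregation, but this query has no GROUP BY and no aggregate functions, so SQLite rejects it (HAVING clause on a non-aggregate query); the condition here is per row

Fix: Replace HAVING with WHERE since the condition applies to individual rows

Corrected query:
SELECT id, title, sold FROM books WHERE sold > 15386

Result:
id | title                      | sold 
---+----------------------------+------
1  | The Fellowship of the Ring | 31203
2  | Alias Grace                | 39699
5  | Cat's Eye                  | 40830
6  | The Handmaid's Tale        | 18323
8  | Cat's Eye                  | 21718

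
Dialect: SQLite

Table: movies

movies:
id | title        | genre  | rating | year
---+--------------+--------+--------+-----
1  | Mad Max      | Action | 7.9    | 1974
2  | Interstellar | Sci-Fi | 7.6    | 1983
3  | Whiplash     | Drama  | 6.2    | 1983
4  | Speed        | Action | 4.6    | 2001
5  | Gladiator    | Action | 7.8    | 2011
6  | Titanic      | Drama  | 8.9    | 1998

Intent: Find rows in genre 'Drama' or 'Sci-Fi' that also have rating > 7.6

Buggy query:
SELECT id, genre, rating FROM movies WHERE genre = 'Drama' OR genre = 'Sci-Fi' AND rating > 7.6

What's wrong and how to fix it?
Bug: Without parentheses, AND is evaluated before OR, so the rating filter only applies to the 'Sci-Fi' branch

Fix: Add parentheses around the OR so the AND applies to both alternatives

Corrected query:
SELECT id, genre, rating FROM movies WHERE (genre = 'Drama' OR genre = 'Sci-Fi') AND rating > 7.6

Result:
id | genre | rating
---+-------+-------
6  | Drama | 8.9   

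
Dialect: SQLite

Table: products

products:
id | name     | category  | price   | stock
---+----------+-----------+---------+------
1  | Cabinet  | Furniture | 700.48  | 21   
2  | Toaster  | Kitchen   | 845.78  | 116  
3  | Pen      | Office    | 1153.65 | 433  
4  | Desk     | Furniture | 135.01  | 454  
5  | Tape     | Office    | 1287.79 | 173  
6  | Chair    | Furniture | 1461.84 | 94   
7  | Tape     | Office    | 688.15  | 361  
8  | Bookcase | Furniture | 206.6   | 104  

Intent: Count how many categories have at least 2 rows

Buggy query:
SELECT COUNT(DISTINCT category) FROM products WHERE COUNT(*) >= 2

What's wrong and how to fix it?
Bug: COUNT(*) cannot appear in WHERE; the per-group count doesn't exist yet

Fix: Use a subquery that GROUPs and filters with HAVING, then count its rows

Corrected query:
SELECT COUNT(*) FROM (SELECT category FROM products GROUP BY category HAVING COUNT(*) >= 2)

Result:
COUNT(*)
--------
2       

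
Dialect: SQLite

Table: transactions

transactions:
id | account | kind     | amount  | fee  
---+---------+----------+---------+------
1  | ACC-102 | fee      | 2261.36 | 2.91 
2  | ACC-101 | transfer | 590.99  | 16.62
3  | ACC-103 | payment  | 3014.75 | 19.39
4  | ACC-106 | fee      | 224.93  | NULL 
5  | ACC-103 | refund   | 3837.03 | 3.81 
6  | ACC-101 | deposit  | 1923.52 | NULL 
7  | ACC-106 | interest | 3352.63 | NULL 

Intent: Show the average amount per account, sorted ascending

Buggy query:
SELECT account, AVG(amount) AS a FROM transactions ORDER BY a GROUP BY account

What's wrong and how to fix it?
Bug: ORDER BY appears before GROUP BY; SQL clause order requires GROUP BY first

Fix: Move ORDER BY to the end, after GROUP BY

Corrected query:
SELECT account, AVG(amount) AS a FROM transactions GROUP BY account ORDER BY a

Result:
account | a       
--------+---------
ACC-101 | 1257.255
ACC-106 | 1788.78 
ACC-102 | 2261.36 
ACC-103 | 3425.89 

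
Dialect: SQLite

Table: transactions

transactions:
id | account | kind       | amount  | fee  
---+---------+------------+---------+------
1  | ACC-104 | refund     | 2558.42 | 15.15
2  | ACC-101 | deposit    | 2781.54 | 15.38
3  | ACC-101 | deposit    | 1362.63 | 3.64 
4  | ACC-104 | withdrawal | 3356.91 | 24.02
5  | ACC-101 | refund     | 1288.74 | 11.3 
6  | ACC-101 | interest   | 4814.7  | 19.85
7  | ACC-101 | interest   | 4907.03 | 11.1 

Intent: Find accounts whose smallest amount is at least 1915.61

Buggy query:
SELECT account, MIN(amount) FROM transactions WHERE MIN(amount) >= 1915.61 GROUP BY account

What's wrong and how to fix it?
Bug: Aggregates like MIN are computed per group after WHERE runs

Fix: Replace WHERE with HAVING after the GROUP BY

Corrected query:
SELECT account, MIN(amount) FROM transactions GROUP BY account HAVING MIN(amount) >= 1915.61

Result:
account | MIN(amount)
--------+------------
ACC-104 | 2558.42    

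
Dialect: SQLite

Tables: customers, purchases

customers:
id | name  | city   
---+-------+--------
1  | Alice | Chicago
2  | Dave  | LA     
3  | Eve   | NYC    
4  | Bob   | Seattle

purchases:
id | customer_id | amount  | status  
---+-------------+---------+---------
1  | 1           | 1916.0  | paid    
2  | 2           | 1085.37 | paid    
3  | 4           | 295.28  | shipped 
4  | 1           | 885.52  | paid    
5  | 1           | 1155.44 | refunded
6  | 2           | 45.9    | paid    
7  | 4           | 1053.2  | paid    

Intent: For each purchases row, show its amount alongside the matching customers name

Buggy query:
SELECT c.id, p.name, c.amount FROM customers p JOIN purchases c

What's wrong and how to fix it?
Bug: Missing join condition: each purchases row is matched to all customers rows instead of just its own

Fix: Add ON c.customer_id = p.id to the JOIN

Corrected query:
SELECT c.id, p.name, c.amount FROM customers p JOIN purchases c ON c.customer_id = p.id

Result:
id | name  | amount 
---+-------+--------
1  | Alice | 1916   
2  | Dave  | 1085.37
3  | Bob   | 295.28 
4  | Alice | 885.52 
5  | Alice | 1155.44
6  | Dave  | 45.9   
7  | Bob   | 1053.2 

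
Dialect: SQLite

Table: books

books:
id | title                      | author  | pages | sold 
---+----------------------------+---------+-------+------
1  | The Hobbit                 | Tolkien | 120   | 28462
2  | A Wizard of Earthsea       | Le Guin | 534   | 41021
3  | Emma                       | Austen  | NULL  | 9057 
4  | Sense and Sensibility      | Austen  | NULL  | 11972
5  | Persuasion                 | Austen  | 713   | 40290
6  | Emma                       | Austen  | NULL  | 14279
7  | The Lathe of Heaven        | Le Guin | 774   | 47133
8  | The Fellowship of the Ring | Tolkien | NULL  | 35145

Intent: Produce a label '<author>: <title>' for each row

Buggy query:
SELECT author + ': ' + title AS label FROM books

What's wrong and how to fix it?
Bug: SQLite uses || for string concatenation; + coerces text to numbers (yielding 0)

Fix: Replace + with || to concatenate text

Corrected query:
SELECT author || ': ' || title AS label FROM books

Result:
label                              
-----------------------------------
Tolkien: The Hobbit                
Le Guin: A Wizard of Earthsea      
Austen: Emma                       
Austen: Sense and Sensibility      
Austen: Persuasion                 
Austen: Emma                       
Le Guin: The Lathe of Heaven       
Tolkien: The Fellowship of the Ring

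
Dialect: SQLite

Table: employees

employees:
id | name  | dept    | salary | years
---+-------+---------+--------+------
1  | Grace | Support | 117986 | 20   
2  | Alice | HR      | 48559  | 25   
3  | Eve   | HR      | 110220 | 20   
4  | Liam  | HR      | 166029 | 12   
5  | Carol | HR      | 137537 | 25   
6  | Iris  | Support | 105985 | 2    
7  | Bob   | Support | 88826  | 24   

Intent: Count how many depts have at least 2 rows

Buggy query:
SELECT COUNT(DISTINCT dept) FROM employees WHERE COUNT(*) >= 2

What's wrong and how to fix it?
Bug: WHERE filters individual rows, not groups, so a group-level COUNT is invalid there

Fix: Use a subquery that GROUPs and filters with HAVING, then count its rows

Corrected query:
SELECT COUNT(*) FROM (SELECT dept FROM employees GROUP BY dept HAVING COUNT(*) >= 2)

Result:
COUNT(*)
--------
2       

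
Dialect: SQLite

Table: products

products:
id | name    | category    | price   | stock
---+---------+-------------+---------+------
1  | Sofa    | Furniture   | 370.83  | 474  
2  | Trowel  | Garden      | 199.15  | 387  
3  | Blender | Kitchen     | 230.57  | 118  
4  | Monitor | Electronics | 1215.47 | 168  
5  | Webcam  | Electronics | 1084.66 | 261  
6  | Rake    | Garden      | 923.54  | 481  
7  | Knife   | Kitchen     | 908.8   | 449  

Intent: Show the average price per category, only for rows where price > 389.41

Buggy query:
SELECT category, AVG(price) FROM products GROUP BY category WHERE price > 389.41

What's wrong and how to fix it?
Bug: Row-level WHERE must come before GROUP BY in the clause order

Fix: Place WHERE between FROM and GROUP BY

Corrected query:
SELECT category, AVG(price) FROM products WHERE price > 389.41 GROUP BY category

Result:
category    | AVG(price)
------------+-----------
Electronics | 1150.065  
Garden      | 923.54    
Kitchen     | 908.8     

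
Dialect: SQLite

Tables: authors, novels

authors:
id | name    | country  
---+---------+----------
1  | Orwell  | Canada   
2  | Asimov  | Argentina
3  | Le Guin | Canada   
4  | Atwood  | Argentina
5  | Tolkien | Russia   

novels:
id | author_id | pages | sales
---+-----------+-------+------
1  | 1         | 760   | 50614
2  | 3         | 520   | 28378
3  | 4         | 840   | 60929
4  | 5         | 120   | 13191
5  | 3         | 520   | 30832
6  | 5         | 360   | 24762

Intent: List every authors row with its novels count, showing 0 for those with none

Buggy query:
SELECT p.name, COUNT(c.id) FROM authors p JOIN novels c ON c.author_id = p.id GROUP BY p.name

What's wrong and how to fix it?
Bug: An inner join excludes parents with zero children

Fix: Switch to LEFT JOIN to retain unmatched parent rows

Corrected query:
SELECT p.name, COUNT(c.id) FROM authors p LEFT JOIN novels c ON c.author_id = p.id GROUP BY p.name

Result:
name    | COUNT(c.id)
--------+------------
Asimov  | 0          
Atwood  | 1          
Le Guin | 2          
Orwell  | 1          
Tolkien | 2          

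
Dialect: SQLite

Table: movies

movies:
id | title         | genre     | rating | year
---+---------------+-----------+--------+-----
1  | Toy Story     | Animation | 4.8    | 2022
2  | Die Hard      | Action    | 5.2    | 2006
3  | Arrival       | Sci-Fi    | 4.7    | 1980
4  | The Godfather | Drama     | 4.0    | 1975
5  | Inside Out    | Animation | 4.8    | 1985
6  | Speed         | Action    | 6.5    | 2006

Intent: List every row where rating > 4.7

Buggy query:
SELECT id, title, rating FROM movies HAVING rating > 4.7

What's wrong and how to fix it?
Bug: This is a non-aggregate query (no GROUP BY, no aggregates), so in SQLite the HAVING clause is invalid here; a row-level condition belongs in WHERE

Fix: Use WHERE for row-level filtering

Corrected query:
SELECT id, title, rating FROM movies WHERE rating > 4.7

Result:
id | title      | rating
---+------------+-------
1  | Toy Story  | 4.8   
2  | Die Hard   | 5.2   
5  | Inside Out | 4.8   
6  | Speed      | 6.5   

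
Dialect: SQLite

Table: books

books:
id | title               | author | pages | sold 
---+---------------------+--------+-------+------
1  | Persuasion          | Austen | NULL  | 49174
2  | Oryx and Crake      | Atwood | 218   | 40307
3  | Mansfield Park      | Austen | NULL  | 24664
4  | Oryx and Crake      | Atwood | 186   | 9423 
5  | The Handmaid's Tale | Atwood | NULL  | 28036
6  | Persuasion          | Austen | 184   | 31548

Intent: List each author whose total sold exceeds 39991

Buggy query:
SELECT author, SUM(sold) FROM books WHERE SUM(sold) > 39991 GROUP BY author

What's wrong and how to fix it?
Bug: SUM(sold) is an aggregate, but WHERE filters rows before aggregation

Fix: Move the aggregate condition to a HAVING clause

Corrected query:
SELECT author, SUM(sold) FROM books GROUP BY author HAVING SUM(sold) > 39991

Result:
author | SUM(sold)
-------+----------
Atwood | 77766    
Austen | 105386   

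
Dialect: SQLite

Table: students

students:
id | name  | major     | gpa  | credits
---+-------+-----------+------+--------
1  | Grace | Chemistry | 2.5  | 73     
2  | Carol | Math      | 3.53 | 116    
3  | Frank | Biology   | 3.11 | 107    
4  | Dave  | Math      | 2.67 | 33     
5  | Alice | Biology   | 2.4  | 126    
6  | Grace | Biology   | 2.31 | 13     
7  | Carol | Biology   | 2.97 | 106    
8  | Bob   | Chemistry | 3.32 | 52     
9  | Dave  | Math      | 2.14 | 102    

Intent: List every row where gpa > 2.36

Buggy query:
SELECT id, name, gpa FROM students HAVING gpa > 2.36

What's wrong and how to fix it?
Bug: HAVING filters the output of aggregation, but this query has no GROUP BY and no aggregate functions, so SQLite rejects it (HAVING clause on a non-aggregate query); the condition here is per row

Fix: Use WHERE for row-level filtering

Corrected query:
SELECT id, name, gpa FROM students WHERE gpa > 2.36

Result:
id | name  | gpa 
---+-------+-----
1  | Grace | 2.5 
2  | Carol | 3.53
3  | Frank | 3.11
4  | Dave  | 2.67
5  | Alice | 2.4 
7  | Carol | 2.97
8  | Bob   | 3.32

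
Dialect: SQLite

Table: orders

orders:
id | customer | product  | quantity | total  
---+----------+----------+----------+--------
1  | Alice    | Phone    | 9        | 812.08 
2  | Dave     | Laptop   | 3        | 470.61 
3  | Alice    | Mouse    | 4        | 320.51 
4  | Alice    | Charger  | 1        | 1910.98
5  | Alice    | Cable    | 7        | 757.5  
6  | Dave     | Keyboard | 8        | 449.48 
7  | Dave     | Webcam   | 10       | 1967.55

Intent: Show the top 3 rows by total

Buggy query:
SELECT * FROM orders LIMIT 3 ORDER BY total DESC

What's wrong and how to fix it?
Bug: ORDER BY cannot follow LIMIT; LIMIT is the final clause

Fix: Sort with ORDER BY, then apply LIMIT

Corrected query:
SELECT * FROM orders ORDER BY total DESC LIMIT 3

Result:
id | customer | product | quantity | total  
---+----------+---------+----------+--------
7  | Dave     | Webcam  | 10       | 1967.55
4  | Alice    | Charger | 1        | 1910.98
1  | Alice    | Phone   | 9        | 812.08 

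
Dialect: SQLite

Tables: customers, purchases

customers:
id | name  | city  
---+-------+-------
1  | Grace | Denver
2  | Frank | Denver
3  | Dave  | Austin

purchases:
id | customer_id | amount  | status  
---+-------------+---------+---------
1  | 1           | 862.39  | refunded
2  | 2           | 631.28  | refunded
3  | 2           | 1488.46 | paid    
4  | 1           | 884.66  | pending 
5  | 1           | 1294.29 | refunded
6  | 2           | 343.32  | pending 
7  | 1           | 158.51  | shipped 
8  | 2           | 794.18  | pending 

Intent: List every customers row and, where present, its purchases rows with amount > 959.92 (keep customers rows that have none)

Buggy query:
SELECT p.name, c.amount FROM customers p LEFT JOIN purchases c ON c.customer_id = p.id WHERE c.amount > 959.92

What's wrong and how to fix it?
Bug: Filtering c.amount in WHERE discards the NULL rows produced by LEFT JOIN, turning it into an inner join

Fix: Move the right-table condition into the ON clause so unmatched parents are kept

Corrected query:
SELECT p.name, c.amount FROM customers p LEFT JOIN purchases c ON c.customer_id = p.id AND c.amount > 959.92

Result:
name  | amount 
------+--------
Grace | 1294.29
Frank | 1488.46
Dave  | NULL   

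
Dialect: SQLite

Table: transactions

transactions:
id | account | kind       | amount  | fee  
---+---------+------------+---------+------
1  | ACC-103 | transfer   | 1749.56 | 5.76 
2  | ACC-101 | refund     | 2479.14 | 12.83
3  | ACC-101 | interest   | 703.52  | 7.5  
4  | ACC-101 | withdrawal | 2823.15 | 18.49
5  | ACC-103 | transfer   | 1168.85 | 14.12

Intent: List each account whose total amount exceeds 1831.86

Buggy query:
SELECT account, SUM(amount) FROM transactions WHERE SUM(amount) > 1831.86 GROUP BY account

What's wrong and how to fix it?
Bug: Aggregate functions cannot appear in a WHERE clause

Fix: Move the aggregate condition to a HAVING clause

Corrected query:
SELECT account, SUM(amount) FROM transactions GROUP BY account HAVING SUM(amount) > 1831.86

Result:
account | SUM(amount)
--------+------------
ACC-101 | 6005.81    
ACC-103 | 2918.41    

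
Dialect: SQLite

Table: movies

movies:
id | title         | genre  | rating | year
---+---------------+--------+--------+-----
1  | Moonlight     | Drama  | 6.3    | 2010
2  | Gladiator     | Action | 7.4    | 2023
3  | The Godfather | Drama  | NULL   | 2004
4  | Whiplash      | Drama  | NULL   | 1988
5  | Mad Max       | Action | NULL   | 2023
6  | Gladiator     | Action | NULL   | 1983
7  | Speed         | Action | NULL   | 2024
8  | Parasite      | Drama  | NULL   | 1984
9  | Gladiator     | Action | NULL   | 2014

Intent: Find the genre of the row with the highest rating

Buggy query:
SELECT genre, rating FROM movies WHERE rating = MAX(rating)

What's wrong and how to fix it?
Bug: MAX(rating) is an aggregate and cannot be used directly in WHERE

Fix: Use a subquery: WHERE rating = (SELECT MAX(rating) FROM movies)

Corrected query:
SELECT genre, rating FROM movies WHERE rating = (SELECT MAX(rating) FROM movies)

Result:
genre  | rating
-------+-------
Action | 7.4   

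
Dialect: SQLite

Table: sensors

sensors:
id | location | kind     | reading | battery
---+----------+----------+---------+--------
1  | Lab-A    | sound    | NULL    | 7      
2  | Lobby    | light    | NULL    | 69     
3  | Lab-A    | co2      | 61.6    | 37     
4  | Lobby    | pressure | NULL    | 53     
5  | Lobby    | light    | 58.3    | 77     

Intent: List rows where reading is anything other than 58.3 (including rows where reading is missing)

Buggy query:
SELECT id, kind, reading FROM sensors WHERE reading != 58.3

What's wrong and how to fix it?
Bug: 'reading != 58.3' is unknown when reading is NULL, so NULL rows are silently excluded

Fix: Handle NULL separately with IS NULL alongside the inequality

Corrected query:
SELECT id, kind, reading FROM sensors WHERE reading != 58.3 OR reading IS NULL

Result:
id | kind     | reading
---+----------+--------
1  | sound    | NULL   
2  | light    | NULL   
3  | co2      | 61.6   
4  | pressure | NULL   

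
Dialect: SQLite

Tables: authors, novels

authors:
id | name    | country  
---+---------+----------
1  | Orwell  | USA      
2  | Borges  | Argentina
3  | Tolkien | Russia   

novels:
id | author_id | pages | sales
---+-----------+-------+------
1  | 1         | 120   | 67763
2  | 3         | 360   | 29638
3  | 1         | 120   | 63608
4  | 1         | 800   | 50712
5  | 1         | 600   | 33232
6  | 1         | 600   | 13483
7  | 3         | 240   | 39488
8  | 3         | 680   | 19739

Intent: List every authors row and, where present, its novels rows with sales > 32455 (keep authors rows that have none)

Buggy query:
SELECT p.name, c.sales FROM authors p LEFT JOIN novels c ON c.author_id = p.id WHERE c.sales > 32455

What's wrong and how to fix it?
Bug: Filtering c.sales in WHERE discards the NULL rows produced by LEFT JOIN, turning it into an inner join

Fix: Move the right-table condition into the ON clause so unmatched parents are kept

Corrected query:
SELECT p.name, c.sales FROM authors p LEFT JOIN novels c ON c.author_id = p.id AND c.sales > 32455

Result:
name    | sales
--------+------
Orwell  | 33232
Orwell  | 50712
Orwell  | 63608
Orwell  | 67763
Borges  | NULL 
Tolkien | 39488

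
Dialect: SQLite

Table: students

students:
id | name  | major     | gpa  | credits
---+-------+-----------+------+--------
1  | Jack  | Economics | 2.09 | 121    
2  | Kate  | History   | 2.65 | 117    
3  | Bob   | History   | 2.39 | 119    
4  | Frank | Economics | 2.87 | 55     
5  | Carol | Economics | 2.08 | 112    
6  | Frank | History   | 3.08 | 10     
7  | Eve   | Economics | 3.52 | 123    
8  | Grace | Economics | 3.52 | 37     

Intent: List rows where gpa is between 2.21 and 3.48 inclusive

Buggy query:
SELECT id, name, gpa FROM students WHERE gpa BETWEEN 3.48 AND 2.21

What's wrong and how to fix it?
Bug: The bounds are reversed; BETWEEN a AND b requires a <= b to match anything

Fix: Swap the bounds so the smaller value comes first

Corrected query:
SELECT id, name, gpa FROM students WHERE gpa BETWEEN 2.21 AND 3.48

Result:
id | name  | gpa 
---+-------+-----
2  | Kate  | 2.65
3  | Bob   | 2.39
4  | Frank | 2.87
6  | Frank | 3.08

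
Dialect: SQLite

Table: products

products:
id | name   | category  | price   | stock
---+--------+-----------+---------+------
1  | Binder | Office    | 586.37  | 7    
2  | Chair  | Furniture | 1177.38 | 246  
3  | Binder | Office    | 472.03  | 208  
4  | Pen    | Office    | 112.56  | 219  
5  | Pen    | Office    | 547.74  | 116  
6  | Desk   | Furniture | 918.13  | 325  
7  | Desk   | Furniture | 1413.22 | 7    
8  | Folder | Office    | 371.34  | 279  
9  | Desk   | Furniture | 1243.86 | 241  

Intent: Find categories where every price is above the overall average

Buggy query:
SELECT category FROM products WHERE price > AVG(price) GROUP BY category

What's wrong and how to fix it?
Bug: AVG() is an aggregate; it can't sit directly in WHERE

Fix: Use a subquery for AVG and a HAVING MIN(...) filter so the condition holds for every row in the group

Corrected query:
SELECT category FROM products GROUP BY category HAVING MIN(price) > (SELECT AVG(price) FROM products)

Result:
category 
---------
Furniture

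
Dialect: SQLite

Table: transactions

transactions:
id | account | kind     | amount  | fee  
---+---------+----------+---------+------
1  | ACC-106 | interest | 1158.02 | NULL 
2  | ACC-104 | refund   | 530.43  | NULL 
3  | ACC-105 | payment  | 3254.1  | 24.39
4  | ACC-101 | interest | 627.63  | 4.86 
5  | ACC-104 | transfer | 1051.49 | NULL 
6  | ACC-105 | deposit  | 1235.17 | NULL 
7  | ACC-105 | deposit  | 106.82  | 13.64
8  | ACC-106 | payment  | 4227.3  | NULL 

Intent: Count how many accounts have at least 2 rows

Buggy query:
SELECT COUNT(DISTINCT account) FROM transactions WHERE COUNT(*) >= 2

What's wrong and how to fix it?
Bug: WHERE filters individual rows, not groups, so a group-level COUNT is invalid there

Fix: Group first with HAVING COUNT(*) >= 2, then COUNT the resulting groups

Corrected query:
SELECT COUNT(*) FROM (SELECT account FROM transactions GROUP BY account HAVING COUNT(*) >= 2)

Result:
COUNT(*)
--------
3       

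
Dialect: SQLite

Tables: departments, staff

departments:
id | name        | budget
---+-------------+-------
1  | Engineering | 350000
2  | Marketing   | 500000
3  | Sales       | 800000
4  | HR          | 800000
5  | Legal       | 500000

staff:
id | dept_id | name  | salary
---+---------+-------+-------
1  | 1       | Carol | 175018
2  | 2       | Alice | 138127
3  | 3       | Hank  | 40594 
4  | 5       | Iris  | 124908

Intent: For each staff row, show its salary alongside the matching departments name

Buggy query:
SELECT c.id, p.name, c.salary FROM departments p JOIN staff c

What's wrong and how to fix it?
Bug: JOIN with no ON clause produces a cartesian product; every staff row pairs with every departments row

Fix: Specify the join condition linking the foreign key to the parent id

Corrected query:
SELECT c.id, p.name, c.salary FROM departments p JOIN staff c ON c.dept_id = p.id

Result:
id | name        | salary
---+-------------+-------
1  | Engineering | 175018
2  | Marketing   | 138127
3  | Sales       | 40594 
4  | Legal       | 124908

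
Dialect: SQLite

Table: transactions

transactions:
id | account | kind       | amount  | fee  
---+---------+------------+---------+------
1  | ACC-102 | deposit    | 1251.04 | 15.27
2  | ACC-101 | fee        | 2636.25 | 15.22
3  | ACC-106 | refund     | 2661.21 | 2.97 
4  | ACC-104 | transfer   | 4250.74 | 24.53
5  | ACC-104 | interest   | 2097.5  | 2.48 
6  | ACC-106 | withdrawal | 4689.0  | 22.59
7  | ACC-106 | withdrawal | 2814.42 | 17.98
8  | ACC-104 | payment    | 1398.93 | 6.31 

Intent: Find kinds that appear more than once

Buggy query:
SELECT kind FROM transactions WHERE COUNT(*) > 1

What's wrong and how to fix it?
Bug: COUNT(*) is an aggregate and cannot be used in WHERE

Fix: GROUP BY kind, then filter groups with HAVING COUNT(*) > 1

Corrected query:
SELECT kind FROM transactions GROUP BY kind HAVING COUNT(*) > 1

Result:
kind      
----------
withdrawal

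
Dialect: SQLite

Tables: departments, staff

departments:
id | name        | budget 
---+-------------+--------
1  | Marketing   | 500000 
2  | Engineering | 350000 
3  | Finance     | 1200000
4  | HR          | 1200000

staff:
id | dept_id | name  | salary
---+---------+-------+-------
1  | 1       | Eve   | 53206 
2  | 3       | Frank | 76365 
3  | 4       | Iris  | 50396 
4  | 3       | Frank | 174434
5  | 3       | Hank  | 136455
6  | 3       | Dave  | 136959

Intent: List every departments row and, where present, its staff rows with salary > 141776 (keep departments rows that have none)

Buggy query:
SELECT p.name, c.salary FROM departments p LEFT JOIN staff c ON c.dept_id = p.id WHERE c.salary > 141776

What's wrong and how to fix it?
Bug: A WHERE condition on the right-hand table after LEFT JOIN drops unmatched parents

Fix: Put 'c.salary > 141776' in the JOIN's ON clause instead of WHERE

Corrected query:
SELECT p.name, c.salary FROM departments p LEFT JOIN staff c ON c.dept_id = p.id AND c.salary > 141776

Result:
name        | salary
------------+-------
Marketing   | NULL  
Engineering | NULL  
Finance     | 174434
HR          | NULL  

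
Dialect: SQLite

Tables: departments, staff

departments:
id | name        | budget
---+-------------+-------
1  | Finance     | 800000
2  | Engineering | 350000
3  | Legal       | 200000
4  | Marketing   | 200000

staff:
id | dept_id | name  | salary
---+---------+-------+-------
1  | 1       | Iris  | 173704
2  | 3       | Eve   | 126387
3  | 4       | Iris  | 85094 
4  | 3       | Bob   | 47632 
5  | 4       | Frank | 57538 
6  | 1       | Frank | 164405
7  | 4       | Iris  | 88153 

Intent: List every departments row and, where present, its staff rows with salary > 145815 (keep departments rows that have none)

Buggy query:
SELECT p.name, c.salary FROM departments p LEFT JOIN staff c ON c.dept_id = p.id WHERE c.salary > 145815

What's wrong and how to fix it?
Bug: A WHERE condition on the right-hand table after LEFT JOIN drops unmatched parents

Fix: Move the right-table condition into the ON clause so unmatched parents are kept

Corrected query:
SELECT p.name, c.salary FROM departments p LEFT JOIN staff c ON c.dept_id = p.id AND c.salary > 145815

Result:
name        | salary
------------+-------
Finance     | 164405
Finance     | 173704
Engineering | NULL  
Legal       | NULL  
Marketing   | NULL  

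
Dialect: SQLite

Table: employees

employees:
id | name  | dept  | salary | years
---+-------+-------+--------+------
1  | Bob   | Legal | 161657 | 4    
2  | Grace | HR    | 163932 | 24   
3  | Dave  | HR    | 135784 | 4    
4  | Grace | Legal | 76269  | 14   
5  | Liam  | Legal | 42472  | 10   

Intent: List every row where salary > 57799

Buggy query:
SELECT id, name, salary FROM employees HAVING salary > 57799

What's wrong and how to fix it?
Bug: This is a non-aggregate query (no GROUP BY, no aggregates), so in SQLite the HAVING clause is invalid here; a row-level condition belongs in WHERE

Fix: Use WHERE for row-level filtering

Corrected query:
SELECT id, name, salary FROM employees WHERE salary > 57799

Result:
id | name  | salary
---+-------+-------
1  | Bob   | 161657
2  | Grace | 163932
3  | Dave  | 135784
4  | Grace | 76269 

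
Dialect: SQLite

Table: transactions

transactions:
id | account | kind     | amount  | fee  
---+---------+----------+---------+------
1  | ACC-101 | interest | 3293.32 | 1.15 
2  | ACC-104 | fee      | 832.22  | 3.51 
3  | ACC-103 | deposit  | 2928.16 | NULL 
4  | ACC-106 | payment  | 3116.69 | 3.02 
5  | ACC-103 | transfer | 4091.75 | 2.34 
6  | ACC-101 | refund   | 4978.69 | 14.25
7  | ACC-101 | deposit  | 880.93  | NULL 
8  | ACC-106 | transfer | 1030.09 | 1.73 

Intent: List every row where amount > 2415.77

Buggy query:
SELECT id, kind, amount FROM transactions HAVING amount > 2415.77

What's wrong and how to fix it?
Bug: HAVING filters the output of aggregation, but this query has no GROUP BY and no aggregate functions, so SQLite rejects it (HAVING clause on a non-aggregate query); the condition here is per row

Fix: Use WHERE for row-level filtering

Corrected query:
SELECT id, kind, amount FROM transactions WHERE amount > 2415.77

Result:
id | kind     | amount 
---+----------+--------
1  | interest | 3293.32
3  | deposit  | 2928.16
4  | payment  | 3116.69
5  | transfer | 4091.75
6  | refund   | 4978.69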